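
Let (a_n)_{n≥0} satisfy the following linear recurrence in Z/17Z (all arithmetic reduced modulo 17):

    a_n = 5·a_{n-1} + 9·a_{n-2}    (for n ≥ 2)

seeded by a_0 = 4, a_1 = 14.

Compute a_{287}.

a_2 = 5·14 + 9·4 = 4
a_3 = 5·4 + 9·14 = 10
a_4 = 5·10 + 9·4 = 1
a_5 = 5·1 + 9·10 = 10
a_6 = 5·10 + 9·1 = 8
a_7 = 5·8 + 9·10 = 11
a_8 = 5·11 + 9·8 = 8
a_9 = 5·8 + 9·11 = 3
a_10 = 5·3 + 9·8 = 2
a_11 = 5·2 + 9·3 = 3
a_12 = 5·3 + 9·2 = 16
a_13 = 5·16 + 9·3 = 5
a_14 = 5·5 + 9·16 = 16
a_15 = 5·16 + 9·5 = 6
a_16 = 5·6 + 9·16 = 4
a_17 = 5·4 + 9·6 = 6
a_18 = 5·6 + 9·4 = 15
a_19 = 5·15 + 9·6 = 10
a_20 = 5·10 + 9·15 = 15
a_21 = 5·15 + 9·10 = 12
a_22 = 5·12 + 9·15 = 8
a_23 = 5·8 + 9·12 = 12
a_24 = 5·12 + 9·8 = 13
a_25 = 5·13 + 9·12 = 3
a_26 = 5·3 + 9·13 = 13
a_27 = 5·13 + 9·3 = 7
a_28 = 5·7 + 9·13 = 16
a_29 = 5·16 + 9·7 = 7
a_30 = 5·7 + 9·16 = 9
a_31 = 5·9 + 9·7 = 6
a_32 = 5·6 + 9·9 = 9
a_33 = 5·9 + 9·6 = 14
a_34 = 5·14 + 9·9 = 15
a_35 = 5·15 + 9·14 = 14
a_36 = 5·14 + 9·15 = 1
a_37 = 5·1 + 9·14 = 12
a_38 = 5·12 + 9·1 = 1
a_39 = 5·1 + 9·12 = 11
a_40 = 5·11 + 9·1 = 13
a_41 = 5·13 + 9·11 = 11
a_42 = 5·11 + 9·13 = 2
a_43 = 5·2 + 9·11 = 7
a_44 = 5·7 + 9·2 = 2
a_45 = 5·2 + 9·7 = 5
a_46 = 5·5 + 9·2 = 9
a_47 = 5·9 + 9·5 = 5
a_48 = 5·5 + 9·9 = 4
a_49 = 5·4 + 9·5 = 14
(a_48, a_49) = (4, 14) = (a_0, a_1), so the sequence has period 48.
287 ≡ 47 (mod 48), hence a_287 = a_47 = 5.

5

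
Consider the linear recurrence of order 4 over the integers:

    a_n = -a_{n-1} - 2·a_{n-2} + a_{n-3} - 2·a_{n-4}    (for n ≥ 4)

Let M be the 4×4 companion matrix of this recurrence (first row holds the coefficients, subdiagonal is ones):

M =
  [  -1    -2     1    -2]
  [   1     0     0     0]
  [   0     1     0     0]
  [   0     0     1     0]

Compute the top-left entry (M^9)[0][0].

(M^9)[0][0] is the top entry after applying M 9 times to the unit state (1, 0, 0, 0). Equivalently it is h_{12} for the auxiliary sequence (h_n) obeying the same recurrence with h_3 = 1 and h_i = 0 for 0 ≤ i < 3:
h_4 = -1·1 + -2·0 + 1·0 + -2·0 = -1
h_5 = -1·-1 + -2·1 + 1·0 + -2·0 = -1
h_6 = -1·-1 + -2·-1 + 1·1 + -2·0 = 4
h_7 = -1·4 + -2·-1 + 1·-1 + -2·1 = -5
h_8 = -1·-5 + -2·4 + 1·-1 + -2·-1 = -2
h_9 = -1·-2 + -2·-5 + 1·4 + -2·-1 = 18
h_10 = -1·18 + -2·-2 + 1·-5 + -2·4 = -27
h_11 = -1·-27 + -2·18 + 1·-2 + -2·-5 = -1
h_12 = -1·-1 + -2·-27 + 1·18 + -2·-2 = 77

77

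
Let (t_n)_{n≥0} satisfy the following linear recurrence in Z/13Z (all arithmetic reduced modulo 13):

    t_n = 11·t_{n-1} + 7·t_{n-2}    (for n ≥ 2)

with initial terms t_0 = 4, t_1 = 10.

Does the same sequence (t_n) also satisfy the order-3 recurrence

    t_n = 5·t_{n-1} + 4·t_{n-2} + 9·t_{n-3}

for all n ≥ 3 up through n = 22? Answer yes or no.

Terms t_0..t_22: 4, 10, 8, 2, 0, 1, 11, 11, 3, 6, 9, 11, 2, 8, 11, 8, 9, 12, 0, 6, 1, 1, 5
n=3: candidate gives 12, actual t_3 = 2 ✗

no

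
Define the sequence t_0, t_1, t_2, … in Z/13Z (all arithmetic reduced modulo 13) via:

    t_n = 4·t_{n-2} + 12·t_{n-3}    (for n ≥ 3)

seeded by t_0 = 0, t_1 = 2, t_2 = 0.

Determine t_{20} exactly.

t_3 = 0·0 + 4·2 + 12·0 = 8
t_4 = 0·8 + 4·0 + 12·2 = 11
t_5 = 0·11 + 4·8 + 12·0 = 6
t_6 = 0·6 + 4·11 + 12·8 = 10
t_7 = 0·10 + 4·6 + 12·11 = 0
t_8 = 0·0 + 4·10 + 12·6 = 8
t_9 = 0·8 + 4·0 + 12·10 = 3
t_10 = 0·3 + 4·8 + 12·0 = 6
t_11 = 0·6 + 4·3 + 12·8 = 4
t_12 = 0·4 + 4·6 + 12·3 = 8
t_13 = 0·8 + 4·4 + 12·6 = 10
t_14 = 0·10 + 4·8 + 12·4 = 2
t_15 = 0·2 + 4·10 + 12·8 = 6
t_16 = 0·6 + 4·2 + 12·10 = 11
t_17 = 0·11 + 4·6 + 12·2 = 9
t_18 = 0·9 + 4·11 + 12·6 = 12
t_19 = 0·12 + 4·9 + 12·11 = 12
t_20 = 0·12 + 4·12 + 12·9 = 0

0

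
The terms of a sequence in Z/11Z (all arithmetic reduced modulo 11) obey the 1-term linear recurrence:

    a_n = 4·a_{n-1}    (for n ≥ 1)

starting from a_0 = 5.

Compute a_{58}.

a_1 = 4·5 = 9
a_2 = 4·9 = 3
a_3 = 4·3 = 1
a_4 = 4·1 = 4
a_5 = 4·4 = 5
(a_5) = (5) = (a_0), so the sequence has period 5.
58 ≡ 3 (mod 5), hence a_58 = a_3 = 1.

1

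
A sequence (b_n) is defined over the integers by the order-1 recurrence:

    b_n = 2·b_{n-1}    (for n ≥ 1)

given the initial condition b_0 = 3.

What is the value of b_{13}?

24576

b_1 = 2·3 = 6
b_2 = 2·6 = 12
b_3 = 2·12 = 24
b_4 = 2·24 = 48
b_5 = 2·48 = 96
b_6 = 2·96 = 192
b_7 = 2·192 = 384
b_8 = 2·384 = 768
b_9 = 2·768 = 1536
b_10 = 2·1536 = 3072
b_11 = 2·3072 = 6144
b_12 = 2·6144 = 12288
b_13 = 2·12288 = 24576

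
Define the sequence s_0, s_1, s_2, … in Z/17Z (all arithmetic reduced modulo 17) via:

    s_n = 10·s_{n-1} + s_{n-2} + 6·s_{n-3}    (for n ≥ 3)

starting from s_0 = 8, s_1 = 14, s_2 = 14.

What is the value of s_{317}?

s_3 = 10·14 + 1·14 + 6·8 = 15
s_4 = 10·15 + 1·14 + 6·14 = 10
s_5 = 10·10 + 1·15 + 6·14 = 12
s_6 = 10·12 + 1·10 + 6·15 = 16
s_7 = 10·16 + 1·12 + 6·10 = 11
s_8 = 10·11 + 1·16 + 6·12 = 11
s_9 = 10·11 + 1·11 + 6·16 = 13
s_10 = 10·13 + 1·11 + 6·11 = 3
s_11 = 10·3 + 1·13 + 6·11 = 7
s_12 = 10·7 + 1·3 + 6·13 = 15
s_13 = 10·15 + 1·7 + 6·3 = 5
s_14 = 10·5 + 1·15 + 6·7 = 5
s_15 = 10·5 + 1·5 + 6·15 = 9
s_16 = 10·9 + 1·5 + 6·5 = 6
s_17 = 10·6 + 1·9 + 6·5 = 14
s_18 = 10·14 + 1·6 + 6·9 = 13
s_19 = 10·13 + 1·14 + 6·6 = 10
s_20 = 10·10 + 1·13 + 6·14 = 10
s_21 = 10·10 + 1·10 + 6·13 = 1
s_22 = 10·1 + 1·10 + 6·10 = 12
s_23 = 10·12 + 1·1 + 6·10 = 11
s_24 = 10·11 + 1·12 + 6·1 = 9
s_25 = 10·9 + 1·11 + 6·12 = 3
s_26 = 10·3 + 1·9 + 6·11 = 3
s_27 = 10·3 + 1·3 + 6·9 = 2
s_28 = 10·2 + 1·3 + 6·3 = 7
s_29 = 10·7 + 1·2 + 6·3 = 5
s_30 = 10·5 + 1·7 + 6·2 = 1
s_31 = 10·1 + 1·5 + 6·7 = 6
s_32 = 10·6 + 1·1 + 6·5 = 6
s_33 = 10·6 + 1·6 + 6·1 = 4
s_34 = 10·4 + 1·6 + 6·6 = 14
s_35 = 10·14 + 1·4 + 6·6 = 10
s_36 = 10·10 + 1·14 + 6·4 = 2
s_37 = 10·2 + 1·10 + 6·14 = 12
s_38 = 10·12 + 1·2 + 6·10 = 12
s_39 = 10·12 + 1·12 + 6·2 = 8
s_40 = 10·8 + 1·12 + 6·12 = 11
s_41 = 10·11 + 1·8 + 6·12 = 3
s_42 = 10·3 + 1·11 + 6·8 = 4
s_43 = 10·4 + 1·3 + 6·11 = 7
s_44 = 10·7 + 1·4 + 6·3 = 7
s_45 = 10·7 + 1·7 + 6·4 = 16
s_46 = 10·16 + 1·7 + 6·7 = 5
s_47 = 10·5 + 1·16 + 6·7 = 6
s_48 = 10·6 + 1·5 + 6·16 = 8
s_49 = 10·8 + 1·6 + 6·5 = 14
s_50 = 10·14 + 1·8 + 6·6 = 14
(s_48, s_49, s_50) = (8, 14, 14) = (s_0, s_1, s_2), so the sequence has period 48.
317 ≡ 29 (mod 48), hence s_317 = s_29 = 5.

5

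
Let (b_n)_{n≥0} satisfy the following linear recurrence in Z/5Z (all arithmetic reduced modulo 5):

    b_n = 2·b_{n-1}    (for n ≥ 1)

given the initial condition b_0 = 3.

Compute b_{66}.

b_1 = 2·3 = 1
b_2 = 2·1 = 2
b_3 = 2·2 = 4
b_4 = 2·4 = 3
(b_4) = (3) = (b_0), so the sequence has period 4.
66 ≡ 2 (mod 4), hence b_66 = b_2 = 2.

2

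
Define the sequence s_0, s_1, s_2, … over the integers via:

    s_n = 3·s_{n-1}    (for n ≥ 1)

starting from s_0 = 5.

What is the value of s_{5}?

s_1 = 3·5 = 15
s_2 = 3·15 = 45
s_3 = 3·45 = 135
s_4 = 3·135 = 405
s_5 = 3·405 = 1215

1215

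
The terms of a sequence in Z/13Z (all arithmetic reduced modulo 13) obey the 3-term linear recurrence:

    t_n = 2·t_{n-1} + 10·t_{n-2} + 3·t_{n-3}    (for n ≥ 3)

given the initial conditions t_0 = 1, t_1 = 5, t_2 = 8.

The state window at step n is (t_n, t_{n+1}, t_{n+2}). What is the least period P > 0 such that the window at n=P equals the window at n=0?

n=0: window = (1, 5, 8)
n=1: window = (5, 8, 4)
n=2: window = (8, 4, 12)
n=3: window = (4, 12, 10)
n=4: window = (12, 10, 9)
n=5: window = (10, 9, 11)
n=6: window = (9, 11, 12)
n=7: window = (11, 12, 5)
n=8: window = (12, 5, 7)
n=9: window = (5, 7, 9)
n=10: window = (7, 9, 12)
n=11: window = (9, 12, 5)
n=12: window = (12, 5, 1)
n=13: window = (5, 1, 10)
n=14: window = (1, 10, 6)
n=15: window = (10, 6, 11)
n=16: window = (6, 11, 8)
n=17: window = (11, 8, 1)
n=18: window = (8, 1, 11)
n=19: window = (1, 11, 4)
n=20: window = (11, 4, 4)
n=21: window = (4, 4, 3)
n=22: window = (4, 3, 6)
n=23: window = (3, 6, 2)
n=24: window = (6, 2, 8)
n=25: window = (2, 8, 2)
n=26: window = (8, 2, 12)
n=27: window = (2, 12, 3)
n=28: window = (12, 3, 2)
n=29: window = (3, 2, 5)
n=30: window = (2, 5, 0)
n=31: window = (5, 0, 4)
n=32: window = (0, 4, 10)
n=33: window = (4, 10, 8)
n=34: window = (10, 8, 11)
n=35: window = (8, 11, 2)
n=36: window = (11, 2, 8)
n=37: window = (2, 8, 4)
n=38: window = (8, 4, 3)
n=39: window = (4, 3, 5)
n=40: window = (3, 5, 0)
…
n=547: window = (10, 9, 1)
n=548: window = (9, 1, 5)
n=549: window = (1, 5, 8)
window at n=549 equals window at n=0 → period = 549

549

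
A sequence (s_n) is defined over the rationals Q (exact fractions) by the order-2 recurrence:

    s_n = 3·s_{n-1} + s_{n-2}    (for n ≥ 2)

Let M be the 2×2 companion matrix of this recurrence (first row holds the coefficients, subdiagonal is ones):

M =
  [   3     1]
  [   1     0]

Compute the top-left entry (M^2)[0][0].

10

(M^2)[0][0] is the top entry after applying M 2 times to the unit state (1, 0). Equivalently it is h_{3} for the auxiliary sequence (h_n) obeying the same recurrence with h_1 = 1 and h_i = 0 for 0 ≤ i < 1:
h_2 = 3·1 + 1·0 = 3
h_3 = 3·3 + 1·1 = 10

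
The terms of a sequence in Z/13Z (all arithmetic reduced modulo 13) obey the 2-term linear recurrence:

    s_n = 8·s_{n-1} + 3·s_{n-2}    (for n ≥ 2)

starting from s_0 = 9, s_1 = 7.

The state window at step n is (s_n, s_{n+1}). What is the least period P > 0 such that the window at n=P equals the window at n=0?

84

n=0: window = (9, 7)
n=1: window = (7, 5)
n=2: window = (5, 9)
n=3: window = (9, 9)
n=4: window = (9, 8)
n=5: window = (8, 0)
n=6: window = (0, 11)
n=7: window = (11, 10)
n=8: window = (10, 9)
n=9: window = (9, 11)
n=10: window = (11, 11)
n=11: window = (11, 4)
n=12: window = (4, 0)
n=13: window = (0, 12)
n=14: window = (12, 5)
n=15: window = (5, 11)
n=16: window = (11, 12)
n=17: window = (12, 12)
n=18: window = (12, 2)
n=19: window = (2, 0)
n=20: window = (0, 6)
n=21: window = (6, 9)
n=22: window = (9, 12)
n=23: window = (12, 6)
n=24: window = (6, 6)
n=25: window = (6, 1)
n=26: window = (1, 0)
n=27: window = (0, 3)
n=28: window = (3, 11)
n=29: window = (11, 6)
n=30: window = (6, 3)
n=31: window = (3, 3)
n=32: window = (3, 7)
n=33: window = (7, 0)
n=34: window = (0, 8)
n=35: window = (8, 12)
n=36: window = (12, 3)
n=37: window = (3, 8)
n=38: window = (8, 8)
n=39: window = (8, 10)
n=40: window = (10, 0)
…
n=82: window = (3, 0)
n=83: window = (0, 9)
n=84: window = (9, 7)
window at n=84 equals window at n=0 → period = 84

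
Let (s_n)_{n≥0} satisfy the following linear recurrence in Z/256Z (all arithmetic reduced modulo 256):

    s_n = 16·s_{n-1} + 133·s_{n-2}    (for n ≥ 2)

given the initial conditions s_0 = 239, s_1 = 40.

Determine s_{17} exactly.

s_2 = 16·40 + 133·239 = 171
s_3 = 16·171 + 133·40 = 120
s_4 = 16·120 + 133·171 = 87
s_5 = 16·87 + 133·120 = 200
s_6 = 16·200 + 133·87 = 179
s_7 = 16·179 + 133·200 = 24
s_8 = 16·24 + 133·179 = 127
s_9 = 16·127 + 133·24 = 104
s_10 = 16·104 + 133·127 = 123
s_11 = 16·123 + 133·104 = 184
s_12 = 16·184 + 133·123 = 103
s_13 = 16·103 + 133·184 = 8
s_14 = 16·8 + 133·103 = 3
s_15 = 16·3 + 133·8 = 88
s_16 = 16·88 + 133·3 = 15
s_17 = 16·15 + 133·88 = 168

168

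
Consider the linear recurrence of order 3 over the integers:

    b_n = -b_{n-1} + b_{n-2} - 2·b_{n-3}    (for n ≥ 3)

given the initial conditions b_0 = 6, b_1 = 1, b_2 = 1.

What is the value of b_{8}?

217

b_3 = -1·1 + 1·1 + -2·6 = -12
b_4 = -1·-12 + 1·1 + -2·1 = 11
b_5 = -1·11 + 1·-12 + -2·1 = -25
b_6 = -1·-25 + 1·11 + -2·-12 = 60
b_7 = -1·60 + 1·-25 + -2·11 = -107
b_8 = -1·-107 + 1·60 + -2·-25 = 217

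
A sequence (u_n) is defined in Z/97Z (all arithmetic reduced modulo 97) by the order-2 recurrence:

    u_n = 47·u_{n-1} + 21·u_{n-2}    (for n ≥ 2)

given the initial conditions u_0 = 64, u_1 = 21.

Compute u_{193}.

21

u_2 = 47·21 + 21·64 = 3
u_3 = 47·3 + 21·21 = 0
u_4 = 47·0 + 21·3 = 63
u_5 = 47·63 + 21·0 = 51
u_6 = 47·51 + 21·63 = 34
u_7 = 47·34 + 21·51 = 50
u_8 = 47·50 + 21·34 = 57
u_9 = 47·57 + 21·50 = 43
u_10 = 47·43 + 21·57 = 17
u_11 = 47·17 + 21·43 = 53
u_12 = 47·53 + 21·17 = 35
u_13 = 47·35 + 21·53 = 42
u_14 = 47·42 + 21·35 = 90
u_15 = 47·90 + 21·42 = 68
u_16 = 47·68 + 21·90 = 42
u_17 = 47·42 + 21·68 = 7
u_18 = 47·7 + 21·42 = 47
u_19 = 47·47 + 21·7 = 28
u_20 = 47·28 + 21·47 = 72
u_21 = 47·72 + 21·28 = 92
u_22 = 47·92 + 21·72 = 16
u_23 = 47·16 + 21·92 = 65
u_24 = 47·65 + 21·16 = 93
u_25 = 47·93 + 21·65 = 13
u_26 = 47·13 + 21·93 = 42
u_27 = 47·42 + 21·13 = 16
u_28 = 47·16 + 21·42 = 82
u_29 = 47·82 + 21·16 = 19
u_30 = 47·19 + 21·82 = 93
u_31 = 47·93 + 21·19 = 17
u_32 = 47·17 + 21·93 = 36
u_33 = 47·36 + 21·17 = 12
u_34 = 47·12 + 21·36 = 59
u_35 = 47·59 + 21·12 = 18
u_36 = 47·18 + 21·59 = 48
u_37 = 47·48 + 21·18 = 15
u_38 = 47·15 + 21·48 = 64
u_39 = 47·64 + 21·15 = 25
u_40 = 47·25 + 21·64 = 94
u_41 = 47·94 + 21·25 = 93
u_42 = 47·93 + 21·94 = 40
u_43 = 47·40 + 21·93 = 50
u_44 = 47·50 + 21·40 = 86
u_45 = 47·86 + 21·50 = 48
u_46 = 47·48 + 21·86 = 85
u_47 = 47·85 + 21·48 = 56
u_48 = 47·56 + 21·85 = 52
u_49 = 47·52 + 21·56 = 31
u_50 = 47·31 + 21·52 = 27
u_51 = 47·27 + 21·31 = 77
u_52 = 47·77 + 21·27 = 15
u_53 = 47·15 + 21·77 = 91
u_54 = 47·91 + 21·15 = 33
u_55 = 47·33 + 21·91 = 67
u_56 = 47·67 + 21·33 = 59
u_57 = 47·59 + 21·67 = 9
u_58 = 47·9 + 21·59 = 13
u_59 = 47·13 + 21·9 = 24
u_60 = 47·24 + 21·13 = 43
u_61 = 47·43 + 21·24 = 3
u_62 = 47·3 + 21·43 = 74
u_63 = 47·74 + 21·3 = 49
u_64 = 47·49 + 21·74 = 74
u_65 = 47·74 + 21·49 = 45
u_66 = 47·45 + 21·74 = 80
u_67 = 47·80 + 21·45 = 49
u_68 = 47·49 + 21·80 = 6
u_69 = 47·6 + 21·49 = 50
u_70 = 47·50 + 21·6 = 51
u_71 = 47·51 + 21·50 = 52
u_72 = 47·52 + 21·51 = 23
u_73 = 47·23 + 21·52 = 39
u_74 = 47·39 + 21·23 = 85
u_75 = 47·85 + 21·39 = 61
u_76 = 47·61 + 21·85 = 93
u_77 = 47·93 + 21·61 = 26
u_78 = 47·26 + 21·93 = 71
u_79 = 47·71 + 21·26 = 3
u_80 = 47·3 + 21·71 = 80
u_81 = 47·80 + 21·3 = 40
u_82 = 47·40 + 21·80 = 68
u_83 = 47·68 + 21·40 = 59
u_84 = 47·59 + 21·68 = 30
u_85 = 47·30 + 21·59 = 30
u_86 = 47·30 + 21·30 = 3
u_87 = 47·3 + 21·30 = 92
u_88 = 47·92 + 21·3 = 22
u_89 = 47·22 + 21·92 = 56
u_90 = 47·56 + 21·22 = 87
u_91 = 47·87 + 21·56 = 27
u_92 = 47·27 + 21·87 = 89
u_93 = 47·89 + 21·27 = 94
u_94 = 47·94 + 21·89 = 79
u_95 = 47·79 + 21·94 = 61
u_96 = 47·61 + 21·79 = 64
u_97 = 47·64 + 21·61 = 21
(u_96, u_97) = (64, 21) = (u_0, u_1), so the sequence has period 96.
193 ≡ 1 (mod 96), hence u_193 = u_1 = 21.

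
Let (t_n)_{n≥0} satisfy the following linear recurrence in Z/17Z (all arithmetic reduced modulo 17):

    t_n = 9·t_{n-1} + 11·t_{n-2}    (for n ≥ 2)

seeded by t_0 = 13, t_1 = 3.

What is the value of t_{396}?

2

t_2 = 9·3 + 11·13 = 0
t_3 = 9·0 + 11·3 = 16
t_4 = 9·16 + 11·0 = 8
t_5 = 9·8 + 11·16 = 10
t_6 = 9·10 + 11·8 = 8
t_7 = 9·8 + 11·10 = 12
Continuing the recurrence:
  t_8 = 9;  t_9 = 9;  t_10 = 10;  t_11 = 2;  t_12 = 9;  t_13 = 1
  t_14 = 6;  t_15 = 14;  t_16 = 5;  t_17 = 12;  t_18 = 10;  t_19 = 1
  t_20 = 0;  t_21 = 11;  t_22 = 14;  t_23 = 9;  t_24 = 14;  t_25 = 4
  t_26 = 3;  t_27 = 3;  t_28 = 9;  t_29 = 12;  t_30 = 3;  t_31 = 6
  t_32 = 2;  t_33 = 16;  t_34 = 13;  t_35 = 4;  t_36 = 9;  t_37 = 6
  t_38 = 0;  t_39 = 15;  t_40 = 16;  t_41 = 3;  t_42 = 16;  t_43 = 7
  t_44 = 1;  t_45 = 1;  t_46 = 3;  t_47 = 4;  t_48 = 1;  t_49 = 2
  t_50 = 12;  t_51 = 11;  t_52 = 10;  t_53 = 7;  t_54 = 3;  t_55 = 2
  t_56 = 0;  t_57 = 5;  t_58 = 11;  t_59 = 1;  t_60 = 11;  t_61 = 8
  t_62 = 6;  t_63 = 6;  t_64 = 1;  t_65 = 7;  t_66 = 6;  t_67 = 12
  t_68 = 4;  t_69 = 15;  t_70 = 9;  t_71 = 8;  t_72 = 1;  t_73 = 12
  t_74 = 0;  t_75 = 13;  t_76 = 15;  t_77 = 6;  t_78 = 15;  t_79 = 14
  t_80 = 2;  t_81 = 2;  t_82 = 6;  t_83 = 8;  t_84 = 2;  t_85 = 4
  t_86 = 7;  t_87 = 5;  t_88 = 3;  t_89 = 14;  t_90 = 6;  t_91 = 4
  t_92 = 0;  t_93 = 10;  t_94 = 5;  t_95 = 2;  t_96 = 5;  t_97 = 16
  t_98 = 12;  t_99 = 12;  t_100 = 2;  t_101 = 14;  t_102 = 12;  t_103 = 7
  t_104 = 8;  t_105 = 13;  t_106 = 1;  t_107 = 16;  t_108 = 2;  t_109 = 7
  t_110 = 0;  t_111 = 9;  t_112 = 13;  t_113 = 12;  t_114 = 13;  t_115 = 11
  t_116 = 4;  t_117 = 4;  t_118 = 12;  t_119 = 16;  t_120 = 4;  t_121 = 8
  t_122 = 14;  t_123 = 10;  t_124 = 6;  t_125 = 11;  t_126 = 12;  t_127 = 8
  t_128 = 0;  t_129 = 3;  t_130 = 10;  t_131 = 4;  t_132 = 10;  t_133 = 15
  t_134 = 7;  t_135 = 7;  t_136 = 4;  t_137 = 11;  t_138 = 7;  t_139 = 14
  t_140 = 16;  t_141 = 9;  t_142 = 2;  t_143 = 15;  t_144 = 4;  t_145 = 14
  t_146 = 0;  t_147 = 1;  t_148 = 9;  t_149 = 7;  t_150 = 9;  t_151 = 5
  t_152 = 8;  t_153 = 8;  t_154 = 7;  t_155 = 15;  t_156 = 8;  t_157 = 16
  t_158 = 11;  t_159 = 3;  t_160 = 12;  t_161 = 5;  t_162 = 7;  t_163 = 16
  t_164 = 0;  t_165 = 6;  t_166 = 3;  t_167 = 8;  t_168 = 3;  t_169 = 13
  t_170 = 14;  t_171 = 14;  t_172 = 8;  t_173 = 5;  t_174 = 14;  t_175 = 11
  t_176 = 15;  t_177 = 1;  t_178 = 4;  t_179 = 13;  t_180 = 8;  t_181 = 11
  t_182 = 0;  t_183 = 2;  t_184 = 1;  t_185 = 14;  t_186 = 1;  t_187 = 10
  t_188 = 16;  t_189 = 16;  t_190 = 14;  t_191 = 13;  t_192 = 16;  t_193 = 15
  t_194 = 5;  t_195 = 6;  t_196 = 7;  t_197 = 10;  t_198 = 14;  t_199 = 15
  t_200 = 0;  t_201 = 12;  t_202 = 6;  t_203 = 16;  t_204 = 6;  t_205 = 9
  t_206 = 11;  t_207 = 11;  t_208 = 16;  t_209 = 10;  t_210 = 11;  t_211 = 5
  t_212 = 13;  t_213 = 2;  t_214 = 8;  t_215 = 9;  t_216 = 16;  t_217 = 5
  t_218 = 0;  t_219 = 4;  t_220 = 2;  t_221 = 11;  t_222 = 2;  t_223 = 3
  t_224 = 15;  t_225 = 15;  t_226 = 11;  t_227 = 9;  t_228 = 15;  t_229 = 13
  t_230 = 10;  t_231 = 12;  t_232 = 14;  t_233 = 3;  t_234 = 11;  t_235 = 13
  t_236 = 0;  t_237 = 7;  t_238 = 12;  t_239 = 15;  t_240 = 12;  t_241 = 1
  t_242 = 5;  t_243 = 5;  t_244 = 15;  t_245 = 3;  t_246 = 5;  t_247 = 10
  t_248 = 9;  t_249 = 4;  t_250 = 16;  t_251 = 1;  t_252 = 15;  t_253 = 10
  t_254 = 0;  t_255 = 8;  t_256 = 4;  t_257 = 5;  t_258 = 4;  t_259 = 6
  t_260 = 13;  t_261 = 13;  t_262 = 5;  t_263 = 1;  t_264 = 13;  t_265 = 9
  t_266 = 3;  t_267 = 7;  t_268 = 11;  t_269 = 6;  t_270 = 5;  t_271 = 9
  t_272 = 0;  t_273 = 14;  t_274 = 7;  t_275 = 13;  t_276 = 7;  t_277 = 2
  t_278 = 10;  t_279 = 10;  t_280 = 13;  t_281 = 6;  t_282 = 10;  t_283 = 3
  t_284 = 1;  t_285 = 8;  t_286 = 15;  t_287 = 2;  t_288 = 13;  t_289 = 3
  t_290 = 0;  t_291 = 16;  t_292 = 8;  t_293 = 10;  t_294 = 8;  t_295 = 12
  t_296 = 9;  t_297 = 9;  t_298 = 10;  t_299 = 2;  t_300 = 9;  t_301 = 1
  t_302 = 6;  t_303 = 14;  t_304 = 5;  t_305 = 12;  t_306 = 10;  t_307 = 1
  t_308 = 0;  t_309 = 11;  t_310 = 14;  t_311 = 9;  t_312 = 14;  t_313 = 4
  t_314 = 3;  t_315 = 3;  t_316 = 9;  t_317 = 12;  t_318 = 3;  t_319 = 6
  t_320 = 2;  t_321 = 16;  t_322 = 13;  t_323 = 4;  t_324 = 9;  t_325 = 6
  t_326 = 0;  t_327 = 15;  t_328 = 16;  t_329 = 3;  t_330 = 16;  t_331 = 7
  t_332 = 1;  t_333 = 1;  t_334 = 3;  t_335 = 4;  t_336 = 1;  t_337 = 2
  t_338 = 12;  t_339 = 11;  t_340 = 10;  t_341 = 7;  t_342 = 3;  t_343 = 2
  t_344 = 0;  t_345 = 5;  t_346 = 11;  t_347 = 1;  t_348 = 11;  t_349 = 8
  t_350 = 6;  t_351 = 6;  t_352 = 1;  t_353 = 7;  t_354 = 6;  t_355 = 12
  t_356 = 4;  t_357 = 15;  t_358 = 9;  t_359 = 8;  t_360 = 1;  t_361 = 12
  t_362 = 0;  t_363 = 13;  t_364 = 15;  t_365 = 6;  t_366 = 15;  t_367 = 14
  t_368 = 2;  t_369 = 2;  t_370 = 6;  t_371 = 8;  t_372 = 2;  t_373 = 4
  t_374 = 7;  t_375 = 5;  t_376 = 3;  t_377 = 14;  t_378 = 6;  t_379 = 4
  t_380 = 0;  t_381 = 10;  t_382 = 5;  t_383 = 2;  t_384 = 5;  t_385 = 16
  t_386 = 12;  t_387 = 12;  t_388 = 2;  t_389 = 14;  t_390 = 12;  t_391 = 7
  t_392 = 8;  t_393 = 13;  t_394 = 1
t_395 = 9·1 + 11·13 = 16
t_396 = 9·16 + 11·1 = 2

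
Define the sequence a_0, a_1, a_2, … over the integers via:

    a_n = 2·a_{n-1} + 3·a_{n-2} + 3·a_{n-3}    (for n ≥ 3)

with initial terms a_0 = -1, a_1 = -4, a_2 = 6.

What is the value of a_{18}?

a_3 = 2·6 + 3·-4 + 3·-1 = -3
a_4 = 2·-3 + 3·6 + 3·-4 = 0
a_5 = 2·0 + 3·-3 + 3·6 = 9
a_6 = 2·9 + 3·0 + 3·-3 = 9
a_7 = 2·9 + 3·9 + 3·0 = 45
a_8 = 2·45 + 3·9 + 3·9 = 144
a_9 = 2·144 + 3·45 + 3·9 = 450
a_10 = 2·450 + 3·144 + 3·45 = 1467
a_11 = 2·1467 + 3·450 + 3·144 = 4716
a_12 = 2·4716 + 3·1467 + 3·450 = 15183
a_13 = 2·15183 + 3·4716 + 3·1467 = 48915
a_14 = 2·48915 + 3·15183 + 3·4716 = 157527
a_15 = 2·157527 + 3·48915 + 3·15183 = 507348
a_16 = 2·507348 + 3·157527 + 3·48915 = 1634022
a_17 = 2·1634022 + 3·507348 + 3·157527 = 5262669
a_18 = 2·5262669 + 3·1634022 + 3·507348 = 16949448

16949448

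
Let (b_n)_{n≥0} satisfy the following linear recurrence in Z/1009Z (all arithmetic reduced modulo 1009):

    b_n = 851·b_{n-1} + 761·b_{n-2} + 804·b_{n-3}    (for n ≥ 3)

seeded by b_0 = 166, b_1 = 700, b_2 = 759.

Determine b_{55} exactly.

b_3 = 851·759 + 761·700 + 804·166 = 373
b_4 = 851·373 + 761·759 + 804·700 = 826
b_5 = 851·826 + 761·373 + 804·759 = 777
b_6 = 851·777 + 761·826 + 804·373 = 530
b_7 = 851·530 + 761·777 + 804·826 = 212
b_8 = 851·212 + 761·530 + 804·777 = 677
b_9 = 851·677 + 761·212 + 804·530 = 202
b_10 = 851·202 + 761·677 + 804·212 = 906
b_11 = 851·906 + 761·202 + 804·677 = 941
b_12 = 851·941 + 761·906 + 804·202 = 932
b_13 = 851·932 + 761·941 + 804·906 = 704
b_14 = 851·704 + 761·932 + 804·941 = 506
b_15 = 851·506 + 761·704 + 804·932 = 378
b_16 = 851·378 + 761·506 + 804·704 = 411
b_17 = 851·411 + 761·378 + 804·506 = 937
b_18 = 851·937 + 761·411 + 804·378 = 461
b_19 = 851·461 + 761·937 + 804·411 = 5
b_20 = 851·5 + 761·461 + 804·937 = 542
b_21 = 851·542 + 761·5 + 804·461 = 239
b_22 = 851·239 + 761·542 + 804·5 = 345
b_23 = 851·345 + 761·239 + 804·542 = 115
b_24 = 851·115 + 761·345 + 804·239 = 643
b_25 = 851·643 + 761·115 + 804·345 = 961
b_26 = 851·961 + 761·643 + 804·115 = 111
b_27 = 851·111 + 761·961 + 804·643 = 784
b_28 = 851·784 + 761·111 + 804·961 = 709
b_29 = 851·709 + 761·784 + 804·111 = 734
b_30 = 851·734 + 761·709 + 804·784 = 517
b_31 = 851·517 + 761·734 + 804·709 = 591
b_32 = 851·591 + 761·517 + 804·734 = 257
b_33 = 851·257 + 761·591 + 804·517 = 460
b_34 = 851·460 + 761·257 + 804·591 = 733
b_35 = 851·733 + 761·460 + 804·257 = 950
b_36 = 851·950 + 761·733 + 804·460 = 623
b_37 = 851·623 + 761·950 + 804·733 = 21
b_38 = 851·21 + 761·623 + 804·950 = 578
b_39 = 851·578 + 761·21 + 804·623 = 760
b_40 = 851·760 + 761·578 + 804·21 = 665
b_41 = 851·665 + 761·760 + 804·578 = 641
b_42 = 851·641 + 761·665 + 804·760 = 773
b_43 = 851·773 + 761·641 + 804·665 = 299
b_44 = 851·299 + 761·773 + 804·641 = 961
b_45 = 851·961 + 761·299 + 804·773 = 983
b_46 = 851·983 + 761·961 + 804·299 = 122
b_47 = 851·122 + 761·983 + 804·961 = 39
b_48 = 851·39 + 761·122 + 804·983 = 191
b_49 = 851·191 + 761·39 + 804·122 = 725
b_50 = 851·725 + 761·191 + 804·39 = 608
b_51 = 851·608 + 761·725 + 804·191 = 798
b_52 = 851·798 + 761·608 + 804·725 = 305
b_53 = 851·305 + 761·798 + 804·608 = 578
b_54 = 851·578 + 761·305 + 804·798 = 398
b_55 = 851·398 + 761·578 + 804·305 = 650

650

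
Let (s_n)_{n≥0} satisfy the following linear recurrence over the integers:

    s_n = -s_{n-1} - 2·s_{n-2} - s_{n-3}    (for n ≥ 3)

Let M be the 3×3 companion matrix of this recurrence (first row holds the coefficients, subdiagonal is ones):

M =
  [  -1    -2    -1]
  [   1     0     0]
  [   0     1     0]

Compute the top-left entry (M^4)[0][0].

1

(M^4)[0][0] is the top entry after applying M 4 times to the unit state (1, 0, 0). Equivalently it is h_{6} for the auxiliary sequence (h_n) obeying the same recurrence with h_2 = 1 and h_i = 0 for 0 ≤ i < 2:
h_3 = -1·1 + -2·0 + -1·0 = -1
h_4 = -1·-1 + -2·1 + -1·0 = -1
h_5 = -1·-1 + -2·-1 + -1·1 = 2
h_6 = -1·2 + -2·-1 + -1·-1 = 1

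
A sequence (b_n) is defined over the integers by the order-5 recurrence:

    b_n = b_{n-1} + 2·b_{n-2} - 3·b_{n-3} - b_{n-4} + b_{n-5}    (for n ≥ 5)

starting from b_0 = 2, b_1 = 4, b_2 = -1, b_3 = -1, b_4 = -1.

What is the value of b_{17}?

-314

b_5 = 1·-1 + 2·-1 + -3·-1 + -1·4 + 1·2 = -2
b_6 = 1·-2 + 2·-1 + -3·-1 + -1·-1 + 1·4 = 4
b_7 = 1·4 + 2·-2 + -3·-1 + -1·-1 + 1·-1 = 3
b_8 = 1·3 + 2·4 + -3·-2 + -1·-1 + 1·-1 = 17
b_9 = 1·17 + 2·3 + -3·4 + -1·-2 + 1·-1 = 12
b_10 = 1·12 + 2·17 + -3·3 + -1·4 + 1·-2 = 31
b_11 = 1·31 + 2·12 + -3·17 + -1·3 + 1·4 = 5
b_12 = 1·5 + 2·31 + -3·12 + -1·17 + 1·3 = 17
b_13 = 1·17 + 2·5 + -3·31 + -1·12 + 1·17 = -61
b_14 = 1·-61 + 2·17 + -3·5 + -1·31 + 1·12 = -61
b_15 = 1·-61 + 2·-61 + -3·17 + -1·5 + 1·31 = -208
b_16 = 1·-208 + 2·-61 + -3·-61 + -1·17 + 1·5 = -159
b_17 = 1·-159 + 2·-208 + -3·-61 + -1·-61 + 1·17 = -314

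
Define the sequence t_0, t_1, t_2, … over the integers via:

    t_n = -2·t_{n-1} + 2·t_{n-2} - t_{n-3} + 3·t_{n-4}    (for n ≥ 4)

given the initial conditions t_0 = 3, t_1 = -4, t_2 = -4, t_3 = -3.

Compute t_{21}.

-865880827

t_4 = -2·-3 + 2·-4 + -1·-4 + 3·3 = 11
t_5 = -2·11 + 2·-3 + -1·-4 + 3·-4 = -36
t_6 = -2·-36 + 2·11 + -1·-3 + 3·-4 = 85
t_7 = -2·85 + 2·-36 + -1·11 + 3·-3 = -262
t_8 = -2·-262 + 2·85 + -1·-36 + 3·11 = 763
t_9 = -2·763 + 2·-262 + -1·85 + 3·-36 = -2243
t_10 = -2·-2243 + 2·763 + -1·-262 + 3·85 = 6529
t_11 = -2·6529 + 2·-2243 + -1·763 + 3·-262 = -19093
t_12 = -2·-19093 + 2·6529 + -1·-2243 + 3·763 = 55776
t_13 = -2·55776 + 2·-19093 + -1·6529 + 3·-2243 = -162996
t_14 = -2·-162996 + 2·55776 + -1·-19093 + 3·6529 = 476224
t_15 = -2·476224 + 2·-162996 + -1·55776 + 3·-19093 = -1391495
t_16 = -2·-1391495 + 2·476224 + -1·-162996 + 3·55776 = 4065762
t_17 = -2·4065762 + 2·-1391495 + -1·476224 + 3·-162996 = -11879726
t_18 = -2·-11879726 + 2·4065762 + -1·-1391495 + 3·476224 = 34711143
t_19 = -2·34711143 + 2·-11879726 + -1·4065762 + 3·-1391495 = -101421985
t_20 = -2·-101421985 + 2·34711143 + -1·-11879726 + 3·4065762 = 296343268
t_21 = -2·296343268 + 2·-101421985 + -1·34711143 + 3·-11879726 = -865880827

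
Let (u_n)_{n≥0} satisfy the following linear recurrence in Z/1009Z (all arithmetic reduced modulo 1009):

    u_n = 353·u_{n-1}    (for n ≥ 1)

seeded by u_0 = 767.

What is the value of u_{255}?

u_1 = 353·767 = 339
u_2 = 353·339 = 605
u_3 = 353·605 = 666
u_4 = 353·666 = 1
u_5 = 353·1 = 353
u_6 = 353·353 = 502
u_7 = 353·502 = 631
u_8 = 353·631 = 763
u_9 = 353·763 = 945
u_10 = 353·945 = 615
u_11 = 353·615 = 160
u_12 = 353·160 = 985
u_13 = 353·985 = 609
u_14 = 353·609 = 60
u_15 = 353·60 = 1000
u_16 = 353·1000 = 859
u_17 = 353·859 = 527
u_18 = 353·527 = 375
u_19 = 353·375 = 196
u_20 = 353·196 = 576
u_21 = 353·576 = 519
u_22 = 353·519 = 578
u_23 = 353·578 = 216
u_24 = 353·216 = 573
u_25 = 353·573 = 469
u_26 = 353·469 = 81
u_27 = 353·81 = 341
u_28 = 353·341 = 302
u_29 = 353·302 = 661
u_30 = 353·661 = 254
u_31 = 353·254 = 870
u_32 = 353·870 = 374
u_33 = 353·374 = 852
u_34 = 353·852 = 74
u_35 = 353·74 = 897
u_36 = 353·897 = 824
u_37 = 353·824 = 280
u_38 = 353·280 = 967
u_39 = 353·967 = 309
u_40 = 353·309 = 105
u_41 = 353·105 = 741
u_42 = 353·741 = 242
u_43 = 353·242 = 670
u_44 = 353·670 = 404
u_45 = 353·404 = 343
u_46 = 353·343 = 1008
u_47 = 353·1008 = 656
u_48 = 353·656 = 507
u_49 = 353·507 = 378
u_50 = 353·378 = 246
u_51 = 353·246 = 64
u_52 = 353·64 = 394
u_53 = 353·394 = 849
u_54 = 353·849 = 24
u_55 = 353·24 = 400
u_56 = 353·400 = 949
u_57 = 353·949 = 9
u_58 = 353·9 = 150
u_59 = 353·150 = 482
u_60 = 353·482 = 634
u_61 = 353·634 = 813
u_62 = 353·813 = 433
u_63 = 353·433 = 490
u_64 = 353·490 = 431
u_65 = 353·431 = 793
u_66 = 353·793 = 436
u_67 = 353·436 = 540
u_68 = 353·540 = 928
u_69 = 353·928 = 668
u_70 = 353·668 = 707
u_71 = 353·707 = 348
u_72 = 353·348 = 755
u_73 = 353·755 = 139
u_74 = 353·139 = 635
u_75 = 353·635 = 157
u_76 = 353·157 = 935
u_77 = 353·935 = 112
u_78 = 353·112 = 185
u_79 = 353·185 = 729
u_80 = 353·729 = 42
u_81 = 353·42 = 700
u_82 = 353·700 = 904
u_83 = 353·904 = 268
u_84 = 353·268 = 767
(u_84) = (767) = (u_0), so the sequence has period 84.
255 ≡ 3 (mod 84), hence u_255 = u_3 = 666.

666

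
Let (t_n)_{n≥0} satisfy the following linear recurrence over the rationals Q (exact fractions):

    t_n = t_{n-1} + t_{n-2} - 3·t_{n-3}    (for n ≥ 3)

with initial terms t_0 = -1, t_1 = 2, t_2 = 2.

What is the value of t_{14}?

142

t_3 = 1·2 + 1·2 + -3·-1 = 7
t_4 = 1·7 + 1·2 + -3·2 = 3
t_5 = 1·3 + 1·7 + -3·2 = 4
t_6 = 1·4 + 1·3 + -3·7 = -14
t_7 = 1·-14 + 1·4 + -3·3 = -19
t_8 = 1·-19 + 1·-14 + -3·4 = -45
t_9 = 1·-45 + 1·-19 + -3·-14 = -22
t_10 = 1·-22 + 1·-45 + -3·-19 = -10
t_11 = 1·-10 + 1·-22 + -3·-45 = 103
t_12 = 1·103 + 1·-10 + -3·-22 = 159
t_13 = 1·159 + 1·103 + -3·-10 = 292
t_14 = 1·292 + 1·159 + -3·103 = 142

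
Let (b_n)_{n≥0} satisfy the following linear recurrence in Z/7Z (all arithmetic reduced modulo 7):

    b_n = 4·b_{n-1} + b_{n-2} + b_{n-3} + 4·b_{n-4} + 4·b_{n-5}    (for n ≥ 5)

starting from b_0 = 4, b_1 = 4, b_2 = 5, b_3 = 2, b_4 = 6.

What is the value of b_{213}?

3

b_5 = 4·6 + 1·2 + 1·5 + 4·4 + 4·4 = 0
b_6 = 4·0 + 1·6 + 1·2 + 4·5 + 4·4 = 2
b_7 = 4·2 + 1·0 + 1·6 + 4·2 + 4·5 = 0
b_8 = 4·0 + 1·2 + 1·0 + 4·6 + 4·2 = 6
b_9 = 4·6 + 1·0 + 1·2 + 4·0 + 4·6 = 1
b_10 = 4·1 + 1·6 + 1·0 + 4·2 + 4·0 = 4
Continuing the recurrence:
  b_11 = 3;  b_12 = 6;  b_13 = 3;  b_14 = 6;  b_15 = 5;  b_16 = 2
  b_17 = 6;  b_18 = 4;  b_19 = 5;  b_20 = 2;  b_21 = 0;  b_22 = 5
  b_23 = 2;  b_24 = 6;  b_25 = 4;  b_26 = 2;  b_27 = 4;  b_28 = 5
  b_29 = 3;  b_30 = 3;  b_31 = 2;  b_32 = 1;  b_33 = 6;  b_34 = 2
  b_35 = 0;  b_36 = 6;  b_37 = 5;  b_38 = 2;  b_39 = 6;  b_40 = 6
  b_41 = 6;  b_42 = 1;  b_43 = 6;  b_44 = 2;  b_45 = 0;  b_46 = 1
  b_47 = 6;  b_48 = 1;  b_49 = 5;  b_50 = 3;  b_51 = 4;  b_52 = 3
  b_53 = 1;  b_54 = 1;  b_55 = 1;  b_56 = 6;  b_57 = 0;  b_58 = 1
  b_59 = 4;  b_60 = 3;  b_61 = 6;  b_62 = 0;  b_63 = 1;  b_64 = 3
  b_65 = 0;  b_66 = 0;  b_67 = 0;  b_68 = 2;  b_69 = 6;  b_70 = 5
  b_71 = 0;  b_72 = 5;  b_73 = 1;  b_74 = 4;  b_75 = 0;  b_76 = 4
  b_77 = 2;  b_78 = 4;  b_79 = 3;  b_80 = 6;  b_81 = 6;  b_82 = 1
  b_83 = 2;  b_84 = 2;  b_85 = 3;  b_86 = 2;  b_87 = 4;  b_88 = 2
  b_89 = 6;  b_90 = 1;  b_91 = 1;  b_92 = 0;  b_93 = 6;  b_94 = 4
  b_95 = 2;  b_96 = 1;  b_97 = 6;  b_98 = 4;  b_99 = 5;  b_100 = 0
  b_101 = 2;  b_102 = 4;  b_103 = 5;  b_104 = 4;  b_105 = 5;  b_106 = 4
  b_107 = 5;  b_108 = 2;  b_109 = 4;  b_110 = 3;  b_111 = 5;  b_112 = 6
  b_113 = 0;  b_114 = 4;  b_115 = 5;  b_116 = 5;  b_117 = 4;  b_118 = 0
  b_119 = 3;  b_120 = 0;  b_121 = 4;  b_122 = 0;  b_123 = 2;  b_124 = 3
  b_125 = 2;  b_126 = 1;  b_127 = 3;  b_128 = 0;  b_129 = 3;  b_130 = 6
  b_131 = 1;  b_132 = 4;  b_133 = 0;  b_134 = 6;  b_135 = 0;  b_136 = 5
  b_137 = 0;  b_138 = 1;  b_139 = 5;  b_140 = 6;  b_141 = 1;  b_142 = 5
  b_143 = 2;  b_144 = 2;  b_145 = 1;  b_146 = 4;  b_147 = 5;  b_148 = 6
  b_149 = 3;  b_150 = 1;  b_151 = 0;  b_152 = 6;  b_153 = 5;  b_154 = 0
  b_155 = 1;  b_156 = 5;  b_157 = 2;  b_158 = 6;  b_159 = 0;  b_160 = 4
  b_161 = 1;  b_162 = 5;  b_163 = 0;  b_164 = 1;  b_165 = 1;  b_166 = 1
  b_167 = 5;  b_168 = 5;  b_169 = 6;  b_170 = 0;  b_171 = 0;  b_172 = 4
  b_173 = 4;  b_174 = 2;  b_175 = 2;  b_176 = 2;  b_177 = 2;  b_178 = 1
  b_179 = 3;  b_180 = 3;  b_181 = 4;  b_182 = 6;  b_183 = 5;  b_184 = 5
  b_185 = 3;  b_186 = 6;  b_187 = 6;  b_188 = 3;  b_189 = 0;  b_190 = 3
  b_191 = 0;  b_192 = 4;  b_193 = 3;  b_194 = 0;  b_195 = 5;  b_196 = 4
  b_197 = 0;  b_198 = 0;  b_199 = 3;  b_200 = 6;  b_201 = 1;  b_202 = 6
  b_203 = 1;  b_204 = 5;  b_205 = 6;  b_206 = 2;  b_207 = 5;  b_208 = 3
  b_209 = 0;  b_210 = 5;  b_211 = 2
b_212 = 4·2 + 1·5 + 1·0 + 4·3 + 4·5 = 3
b_213 = 4·3 + 1·2 + 1·5 + 4·0 + 4·3 = 3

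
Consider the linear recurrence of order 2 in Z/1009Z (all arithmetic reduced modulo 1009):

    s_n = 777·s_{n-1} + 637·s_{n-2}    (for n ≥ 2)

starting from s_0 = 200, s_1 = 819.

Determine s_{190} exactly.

s_2 = 777·819 + 637·200 = 959
s_3 = 777·959 + 637·819 = 551
s_4 = 777·551 + 637·959 = 749
s_5 = 777·749 + 637·551 = 644
s_6 = 777·644 + 637·749 = 789
s_7 = 777·789 + 637·644 = 155
Continuing the recurrence:
  s_8 = 475;  s_9 = 643;  s_10 = 31;  s_11 = 817;  s_12 = 724;  s_13 = 320
  s_14 = 501;  s_15 = 834;  s_16 = 533;  s_17 = 975;  s_18 = 313;  s_19 = 572
  s_20 = 83;  s_21 = 30;  s_22 = 506;  s_23 = 600;  s_24 = 493;  s_25 = 439
  s_26 = 303;  s_27 = 484;  s_28 = 3;  s_29 = 876;  s_30 = 479;  s_31 = 906
  s_32 = 85;  s_33 = 434;  s_34 = 880;  s_35 = 659;  s_36 = 36;  s_37 = 768
  s_38 = 142;  s_39 = 204;  s_40 = 748;  s_41 = 808;  s_42 = 446;  s_43 = 561
  s_44 = 582;  s_45 = 353;  s_46 = 264;  s_47 = 155;  s_48 = 29;  s_49 = 188
  s_50 = 82;  s_51 = 841;  s_52 = 400;  s_53 = 975;  s_54 = 348;  s_55 = 524
  s_56 = 217;  s_57 = 924;  s_58 = 545;  s_59 = 26;  s_60 = 91;  s_61 = 495
  s_62 = 640;  s_63 = 350;  s_64 = 573;  s_65 = 213;  s_66 = 777;  s_67 = 822
  s_68 = 536;  s_69 = 707;  s_70 = 833;  s_71 = 817;  s_72 = 35;  s_73 = 746
  s_74 = 573;  s_75 = 215;  s_76 = 313;  s_77 = 772;  s_78 = 97;  s_79 = 75
  s_80 = 1002;  s_81 = 967;  s_82 = 240;  s_83 = 304;  s_84 = 623;  s_85 = 680
  s_86 = 967;  s_87 = 962;  s_88 = 294;  s_89 = 735;  s_90 = 614;  s_91 = 849
  s_92 = 422;  s_93 = 967;  s_94 = 74;  s_95 = 474;  s_96 = 737;  s_97 = 793
  s_98 = 955;  s_99 = 52;  s_100 = 961;  s_101 = 873;  s_102 = 976;  s_103 = 735
  s_104 = 169;  s_105 = 162;  s_106 = 448;  s_107 = 267;  s_108 = 443;  s_109 = 709
  s_110 = 659;  s_111 = 81;  s_112 = 418;  s_113 = 26;  s_114 = 921;  s_115 = 654
  s_116 = 70;  s_117 = 794;  s_118 = 633;  s_119 = 727;  s_120 = 469;  s_121 = 132
  s_122 = 744;  s_123 = 268;  s_124 = 80;  s_125 = 806;  s_126 = 183;  s_127 = 772
  s_128 = 25;  s_129 = 635;  s_130 = 784;  s_131 = 627;  s_132 = 794;  s_133 = 274
  s_134 = 268;  s_135 = 363;  s_136 = 735;  s_137 = 171;  s_138 = 707;  s_139 = 398
  s_140 = 837;  s_141 = 820;  s_142 = 878;  s_143 = 809;  s_144 = 286;  s_145 = 985
  s_146 = 76;  s_147 = 377;  s_148 = 299;  s_149 = 260;  s_150 = 991;  s_151 = 284
  s_152 = 339;  s_153 = 351;  s_154 = 314;  s_155 = 398;  s_156 = 728;  s_157 = 883
  s_158 = 576;  s_159 = 14;  s_160 = 424;  s_161 = 351;  s_162 = 982;  s_163 = 808
  s_164 = 172;  s_165 = 562;  s_166 = 369;  s_167 = 965;  s_168 = 74;  s_169 = 209
  s_170 = 668;  s_171 = 355;  s_172 = 96;  s_173 = 45;  s_174 = 262;  s_175 = 169
  s_176 = 552;  s_177 = 778;  s_178 = 607;  s_179 = 603;  s_180 = 567;  s_181 = 317
  s_182 = 70;  s_183 = 33;  s_184 = 610;  s_185 = 581;  s_186 = 519;  s_187 = 466
  s_188 = 511
s_189 = 777·511 + 637·466 = 706
s_190 = 777·706 + 637·511 = 275

275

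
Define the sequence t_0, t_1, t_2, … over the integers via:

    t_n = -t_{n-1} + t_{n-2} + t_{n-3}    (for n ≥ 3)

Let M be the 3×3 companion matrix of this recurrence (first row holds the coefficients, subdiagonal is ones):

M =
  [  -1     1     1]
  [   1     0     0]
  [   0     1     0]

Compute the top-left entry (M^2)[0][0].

2

(M^2)[0][0] is the top entry after applying M 2 times to the unit state (1, 0, 0). Equivalently it is h_{4} for the auxiliary sequence (h_n) obeying the same recurrence with h_2 = 1 and h_i = 0 for 0 ≤ i < 2:
h_3 = -1·1 + 1·0 + 1·0 = -1
h_4 = -1·-1 + 1·1 + 1·0 = 2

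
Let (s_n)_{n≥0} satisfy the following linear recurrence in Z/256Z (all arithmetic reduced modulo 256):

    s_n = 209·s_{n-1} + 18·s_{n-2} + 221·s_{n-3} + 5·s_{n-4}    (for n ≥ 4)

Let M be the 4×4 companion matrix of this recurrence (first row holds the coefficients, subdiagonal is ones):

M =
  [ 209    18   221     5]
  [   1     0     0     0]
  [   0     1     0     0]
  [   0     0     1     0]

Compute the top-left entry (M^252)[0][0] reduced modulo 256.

(M^252)[0][0] is the top entry after applying M 252 times to the unit state (1, 0, 0, 0). Equivalently it is h_{255} for the auxiliary sequence (h_n) obeying the same recurrence with h_3 = 1 and h_i = 0 for 0 ≤ i < 3:
h_4 = 209·1 + 18·0 + 221·0 + 5·0 = 209
h_5 = 209·209 + 18·1 + 221·0 + 5·0 = 179
h_6 = 209·179 + 18·209 + 221·1 + 5·0 = 178
h_7 = 209·178 + 18·179 + 221·209 + 5·1 = 90
h_8 = 209·90 + 18·178 + 221·179 + 5·209 = 154
h_9 = 209·154 + 18·90 + 221·178 + 5·179 = 55
Continuing the recurrence:
  h_10 = 231;  h_11 = 41;  h_12 = 52;  h_13 = 212;  h_14 = 164;  h_15 = 125
  h_16 = 157;  h_17 = 175;  h_18 = 6;  h_19 = 46;  h_20 = 30;  h_21 = 83
  h_22 = 179;  h_23 = 197;  h_24 = 168;  h_25 = 40;  h_26 = 8;  h_27 = 57
  h_28 = 233;  h_29 = 235;  h_30 = 154;  h_31 = 130;  h_32 = 98;  h_33 = 175
  h_34 = 255;  h_35 = 161;  h_36 = 92;  h_37 = 252;  h_38 = 44;  h_39 = 53
  h_40 = 181;  h_41 = 103;  h_42 = 110;  h_43 = 86;  h_44 = 102;  h_45 = 75
  h_46 = 203;  h_47 = 189;  h_48 = 80;  h_49 = 80;  h_50 = 16;  h_51 = 113
  h_52 = 1;  h_53 = 35;  h_54 = 130;  h_55 = 170;  h_56 = 42;  h_57 = 39
  h_58 = 23;  h_59 = 25;  h_60 = 132;  h_61 = 36;  h_62 = 180;  h_63 = 237
  h_64 = 205;  h_65 = 31;  h_66 = 214;  h_67 = 126;  h_68 = 174;  h_69 = 67
  h_70 = 227;  h_71 = 181;  h_72 = 248;  h_73 = 120;  h_74 = 24;  h_75 = 169
  h_76 = 25;  h_77 = 91;  h_78 = 106;  h_79 = 210;  h_80 = 242;  h_81 = 159
  h_82 = 47;  h_83 = 145;  h_84 = 172;  h_85 = 76;  h_86 = 60;  h_87 = 165
  h_88 = 229;  h_89 = 215;  h_90 = 62;  h_91 = 166;  h_92 = 246;  h_93 = 59
  h_94 = 251;  h_95 = 173;  h_96 = 160;  h_97 = 160;  h_98 = 32;  h_99 = 225
  h_100 = 49;  h_101 = 147;  h_102 = 82;  h_103 = 250;  h_104 = 186;  h_105 = 23
  h_106 = 71;  h_107 = 9;  h_108 = 212;  h_109 = 116;  h_110 = 196;  h_111 = 93
  h_112 = 253;  h_113 = 143;  h_114 = 166;  h_115 = 206;  h_116 = 62;  h_117 = 51
  h_118 = 19;  h_119 = 165;  h_120 = 72;  h_121 = 200;  h_122 = 40;  h_123 = 25
  h_124 = 73;  h_125 = 203;  h_126 = 58;  h_127 = 34;  h_128 = 130;  h_129 = 143
  h_130 = 95;  h_131 = 129;  h_132 = 252;  h_133 = 156;  h_134 = 76;  h_135 = 21
  h_136 = 21;  h_137 = 71;  h_138 = 14;  h_139 = 246;  h_140 = 134;  h_141 = 43
  h_142 = 43;  h_143 = 157;  h_144 = 240;  h_145 = 240;  h_146 = 48;  h_147 = 81
  h_148 = 97;  h_149 = 3;  h_150 = 34;  h_151 = 74;  h_152 = 74;  h_153 = 7
  h_154 = 119;  h_155 = 249;  h_156 = 36;  h_157 = 196;  h_158 = 212;  h_159 = 205
  h_160 = 45;  h_161 = 255;  h_162 = 118;  h_163 = 30;  h_164 = 206;  h_165 = 35
  h_166 = 67;  h_167 = 149;  h_168 = 152;  h_169 = 24;  h_170 = 56;  h_171 = 137
  h_172 = 121;  h_173 = 59;  h_174 = 10;  h_175 = 114;  h_176 = 18;  h_177 = 127
  h_178 = 143;  h_179 = 113;  h_180 = 76;  h_181 = 236;  h_182 = 92;  h_183 = 133
  h_184 = 69;  h_185 = 183;  h_186 = 222;  h_187 = 70;  h_188 = 22;  h_189 = 27
  h_190 = 91;  h_191 = 141;  h_192 = 64;  h_193 = 64;  h_194 = 64;  h_195 = 193
  h_196 = 145;  h_197 = 115;  h_198 = 242;  h_199 = 154;  h_200 = 218;  h_201 = 247
  h_202 = 167;  h_203 = 233;  h_204 = 116;  h_205 = 20;  h_206 = 228;  h_207 = 61
  h_208 = 93;  h_209 = 111;  h_210 = 70;  h_211 = 110;  h_212 = 94;  h_213 = 19
  h_214 = 115;  h_215 = 133;  h_216 = 232;  h_217 = 104;  h_218 = 72;  h_219 = 249
  h_220 = 169;  h_221 = 171;  h_222 = 218;  h_223 = 194;  h_224 = 162;  h_225 = 111
  h_226 = 191;  h_227 = 97;  h_228 = 156;  h_229 = 60;  h_230 = 108;  h_231 = 245
  h_232 = 117;  h_233 = 39;  h_234 = 174;  h_235 = 150;  h_236 = 166;  h_237 = 11
  h_238 = 139;  h_239 = 125;  h_240 = 144;  h_241 = 144;  h_242 = 80;  h_243 = 49
  h_244 = 193;  h_245 = 227;  h_246 = 194;  h_247 = 234;  h_248 = 106;  h_249 = 231
  h_250 = 215;  h_251 = 217;  h_252 = 196;  h_253 = 100
h_254 = 209·100 + 18·196 + 221·217 + 5·215 = 244
h_255 = 209·244 + 18·100 + 221·196 + 5·217 = 173

173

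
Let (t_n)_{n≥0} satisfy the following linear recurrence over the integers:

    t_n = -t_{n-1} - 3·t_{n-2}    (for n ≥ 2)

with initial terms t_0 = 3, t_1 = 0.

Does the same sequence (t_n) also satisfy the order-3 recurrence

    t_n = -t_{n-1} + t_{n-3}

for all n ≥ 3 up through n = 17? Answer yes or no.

Terms t_0..t_17: 3, 0, -9, 9, 18, -45, -9, 144, -117, -315, 666, 279, -2277, 1440, 5391, -9711, -6462, 35595
n=3: candidate gives 12, actual t_3 = 9 ✗

no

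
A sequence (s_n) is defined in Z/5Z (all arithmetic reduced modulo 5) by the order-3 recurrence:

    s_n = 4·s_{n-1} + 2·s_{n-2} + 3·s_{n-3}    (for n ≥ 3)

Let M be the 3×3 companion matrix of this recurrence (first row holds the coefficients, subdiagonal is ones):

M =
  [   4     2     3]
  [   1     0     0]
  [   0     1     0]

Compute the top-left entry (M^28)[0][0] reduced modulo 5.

(M^28)[0][0] is the top entry after applying M 28 times to the unit state (1, 0, 0). Equivalently it is h_{30} for the auxiliary sequence (h_n) obeying the same recurrence with h_2 = 1 and h_i = 0 for 0 ≤ i < 2:
h_3 = 4·1 + 2·0 + 3·0 = 4
h_4 = 4·4 + 2·1 + 3·0 = 3
h_5 = 4·3 + 2·4 + 3·1 = 3
h_6 = 4·3 + 2·3 + 3·4 = 0
h_7 = 4·0 + 2·3 + 3·3 = 0
h_8 = 4·0 + 2·0 + 3·3 = 4
h_9 = 4·4 + 2·0 + 3·0 = 1
h_10 = 4·1 + 2·4 + 3·0 = 2
h_11 = 4·2 + 2·1 + 3·4 = 2
h_12 = 4·2 + 2·2 + 3·1 = 0
h_13 = 4·0 + 2·2 + 3·2 = 0
h_14 = 4·0 + 2·0 + 3·2 = 1
(h_12, h_13, h_14) = (0, 0, 1) = (h_0, h_1, h_2), so the sequence has period 12.
30 ≡ 6 (mod 12), hence h_30 = h_6 = 0.

0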